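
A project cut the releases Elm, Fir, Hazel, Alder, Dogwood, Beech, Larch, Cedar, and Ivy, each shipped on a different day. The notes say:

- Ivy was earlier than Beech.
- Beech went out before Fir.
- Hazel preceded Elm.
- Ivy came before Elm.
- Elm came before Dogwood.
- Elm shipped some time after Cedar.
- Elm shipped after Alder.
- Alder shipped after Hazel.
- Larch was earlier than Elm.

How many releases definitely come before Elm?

5

Directly stated before Elm: Alder, Cedar, Hazel, Ivy, and Larch.
That's Alder, Cedar, Hazel, Ivy, and Larch — 5 in all.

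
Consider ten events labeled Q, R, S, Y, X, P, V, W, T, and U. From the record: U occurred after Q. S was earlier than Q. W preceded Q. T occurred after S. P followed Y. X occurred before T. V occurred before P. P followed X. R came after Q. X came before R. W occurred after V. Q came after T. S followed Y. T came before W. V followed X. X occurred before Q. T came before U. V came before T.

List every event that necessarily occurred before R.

Q, S, T, V, W, X, Y

Directly stated before R: Q and X.
S reaches R via S → Q → R.
T reaches R via T → Q → R.
V reaches R via V → T → Q → R.
Likewise W and Y each reach R by chaining the stated constraints.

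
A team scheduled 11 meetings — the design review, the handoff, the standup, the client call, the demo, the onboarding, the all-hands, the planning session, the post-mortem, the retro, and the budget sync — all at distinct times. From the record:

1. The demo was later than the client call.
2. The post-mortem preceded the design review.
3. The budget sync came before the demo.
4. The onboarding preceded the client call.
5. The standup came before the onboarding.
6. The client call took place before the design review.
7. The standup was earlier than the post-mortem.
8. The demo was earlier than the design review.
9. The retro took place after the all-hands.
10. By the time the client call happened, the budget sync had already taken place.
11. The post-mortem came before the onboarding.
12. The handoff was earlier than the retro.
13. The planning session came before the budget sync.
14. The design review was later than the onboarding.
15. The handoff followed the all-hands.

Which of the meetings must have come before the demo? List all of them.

the budget sync, the client call, the onboarding, the planning session, the post-mortem, the standup

Directly stated before the demo: the budget sync and the client call.
The onboarding reaches the demo via the onboarding → the client call → the demo.
The planning session reaches the demo via the planning session → the budget sync → the demo.
The post-mortem reaches the demo via the post-mortem → the onboarding → the client call → the demo.
Likewise the standup reaches the demo by chaining the stated constraints.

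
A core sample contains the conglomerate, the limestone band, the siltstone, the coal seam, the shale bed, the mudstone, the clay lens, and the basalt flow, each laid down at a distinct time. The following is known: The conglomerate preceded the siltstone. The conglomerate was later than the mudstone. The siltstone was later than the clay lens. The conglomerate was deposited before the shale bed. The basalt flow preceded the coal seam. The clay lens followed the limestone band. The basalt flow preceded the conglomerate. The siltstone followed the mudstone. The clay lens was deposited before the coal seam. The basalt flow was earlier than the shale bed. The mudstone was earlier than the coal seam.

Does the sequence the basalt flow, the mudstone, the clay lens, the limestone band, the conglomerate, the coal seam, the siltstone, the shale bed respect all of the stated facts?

no

The constraints require the limestone band before the clay lens, but in the proposed sequence the clay lens appears ahead of the limestone band. That one violation is enough.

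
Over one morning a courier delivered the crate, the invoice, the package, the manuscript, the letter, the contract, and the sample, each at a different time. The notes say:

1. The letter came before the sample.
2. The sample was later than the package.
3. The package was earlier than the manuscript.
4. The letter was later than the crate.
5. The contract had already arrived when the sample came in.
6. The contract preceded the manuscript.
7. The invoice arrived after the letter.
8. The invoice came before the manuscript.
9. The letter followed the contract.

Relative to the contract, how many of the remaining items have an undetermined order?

Forced after the contract: the invoice, the letter, the manuscript, and the sample.
That leaves the crate and the package with no forced order relative to the contract — 2.

2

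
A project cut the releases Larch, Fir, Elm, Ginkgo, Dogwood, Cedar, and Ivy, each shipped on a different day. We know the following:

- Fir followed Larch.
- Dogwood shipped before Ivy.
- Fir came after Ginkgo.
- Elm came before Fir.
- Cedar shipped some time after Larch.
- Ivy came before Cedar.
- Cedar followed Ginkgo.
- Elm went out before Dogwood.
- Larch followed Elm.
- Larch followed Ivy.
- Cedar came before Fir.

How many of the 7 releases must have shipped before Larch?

Directly stated before Larch: Elm and Ivy.
Dogwood reaches Larch via Dogwood → Ivy → Larch.
That's Dogwood, Elm, and Ivy — 3 in all.

3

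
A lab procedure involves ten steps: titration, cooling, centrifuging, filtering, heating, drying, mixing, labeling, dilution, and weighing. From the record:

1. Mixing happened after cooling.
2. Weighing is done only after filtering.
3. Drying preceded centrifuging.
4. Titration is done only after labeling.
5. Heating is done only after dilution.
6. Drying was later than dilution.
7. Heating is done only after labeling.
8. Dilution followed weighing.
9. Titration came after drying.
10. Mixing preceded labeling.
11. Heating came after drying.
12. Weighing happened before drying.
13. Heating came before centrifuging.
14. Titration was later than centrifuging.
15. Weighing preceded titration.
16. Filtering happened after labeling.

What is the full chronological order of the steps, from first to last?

cooling, mixing, labeling, filtering, weighing, dilution, drying, heating, centrifuging, titration

The constraints fix every adjacent pair, so only one ordering works:
cooling → mixing → labeling → filtering → weighing → dilution → drying → heating → centrifuging → titration.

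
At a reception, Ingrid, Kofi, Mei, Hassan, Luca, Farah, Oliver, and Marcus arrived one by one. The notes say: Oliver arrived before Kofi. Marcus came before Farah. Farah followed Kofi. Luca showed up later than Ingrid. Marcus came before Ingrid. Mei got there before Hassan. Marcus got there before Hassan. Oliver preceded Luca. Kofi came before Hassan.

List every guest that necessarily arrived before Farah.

Directly stated before Farah: Kofi and Marcus.
Oliver reaches Farah via Oliver → Kofi → Farah.

Kofi, Marcus, Oliver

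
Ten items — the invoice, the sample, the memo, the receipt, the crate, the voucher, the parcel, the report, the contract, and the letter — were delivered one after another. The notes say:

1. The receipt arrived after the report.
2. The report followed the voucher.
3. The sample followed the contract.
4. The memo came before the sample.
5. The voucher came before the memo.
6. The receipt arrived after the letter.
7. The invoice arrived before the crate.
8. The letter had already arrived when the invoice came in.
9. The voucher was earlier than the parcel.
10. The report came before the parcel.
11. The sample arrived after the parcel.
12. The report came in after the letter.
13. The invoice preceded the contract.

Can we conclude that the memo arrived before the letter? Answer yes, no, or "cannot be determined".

cannot be determined

No chain of stated constraints runs from the memo to the letter, and none runs from the letter to the memo either.
So the relative order of the memo and the letter is not fixed by the given facts.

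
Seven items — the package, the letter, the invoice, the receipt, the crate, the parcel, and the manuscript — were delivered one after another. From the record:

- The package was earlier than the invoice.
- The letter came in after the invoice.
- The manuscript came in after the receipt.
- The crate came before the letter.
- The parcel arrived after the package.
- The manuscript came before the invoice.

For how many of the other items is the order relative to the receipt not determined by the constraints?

Forced after the receipt: the invoice, the letter, and the manuscript.
That leaves the crate, the package, and the parcel with no forced order relative to the receipt — 3.

3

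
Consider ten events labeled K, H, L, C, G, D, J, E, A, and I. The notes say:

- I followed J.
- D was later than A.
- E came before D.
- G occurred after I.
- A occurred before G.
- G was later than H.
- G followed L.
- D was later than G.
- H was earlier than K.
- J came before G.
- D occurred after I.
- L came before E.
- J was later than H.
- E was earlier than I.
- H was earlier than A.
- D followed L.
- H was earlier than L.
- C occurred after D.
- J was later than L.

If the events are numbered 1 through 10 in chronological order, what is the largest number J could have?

6

J must come before C, D, G, and I — 4 events forced after it.
Everything else can be placed before J in some valid order, so J can sit as late as position 10 − 4 = 6.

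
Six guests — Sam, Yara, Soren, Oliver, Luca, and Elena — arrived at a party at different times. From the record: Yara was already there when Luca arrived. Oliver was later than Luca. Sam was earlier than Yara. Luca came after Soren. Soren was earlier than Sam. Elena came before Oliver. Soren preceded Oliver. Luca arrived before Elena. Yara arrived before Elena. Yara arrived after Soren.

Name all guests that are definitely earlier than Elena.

Directly stated before Elena: Luca and Yara.
Sam reaches Elena via Sam → Yara → Elena.
Soren reaches Elena via Soren → Luca → Elena.

Luca, Sam, Soren, Yara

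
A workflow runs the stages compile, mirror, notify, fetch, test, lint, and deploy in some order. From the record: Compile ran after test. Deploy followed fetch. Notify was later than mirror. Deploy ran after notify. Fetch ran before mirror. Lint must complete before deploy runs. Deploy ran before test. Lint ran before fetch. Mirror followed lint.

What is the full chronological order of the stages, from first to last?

lint, fetch, mirror, notify, deploy, test, compile

The constraints fix every adjacent pair, so only one ordering works:
lint → fetch → mirror → notify → deploy → test → compile.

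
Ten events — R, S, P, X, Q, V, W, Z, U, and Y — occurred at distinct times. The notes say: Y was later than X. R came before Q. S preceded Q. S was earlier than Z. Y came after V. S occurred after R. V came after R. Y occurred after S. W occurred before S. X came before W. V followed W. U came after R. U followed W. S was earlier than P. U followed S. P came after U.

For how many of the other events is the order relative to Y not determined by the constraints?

Forced before Y: R, S, V, W, and X.
That leaves P, Q, U, and Z with no forced order relative to Y — 4.

4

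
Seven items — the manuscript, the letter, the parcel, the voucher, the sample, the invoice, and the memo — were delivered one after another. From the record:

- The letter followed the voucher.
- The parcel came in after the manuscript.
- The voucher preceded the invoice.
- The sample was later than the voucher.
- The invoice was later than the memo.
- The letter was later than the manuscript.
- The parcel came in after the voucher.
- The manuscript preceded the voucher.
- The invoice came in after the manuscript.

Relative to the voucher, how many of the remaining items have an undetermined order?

Forced before the voucher: the manuscript; forced after the voucher: the invoice, the letter, the parcel, and the sample.
That leaves the memo with no forced order relative to the voucher — 1.

1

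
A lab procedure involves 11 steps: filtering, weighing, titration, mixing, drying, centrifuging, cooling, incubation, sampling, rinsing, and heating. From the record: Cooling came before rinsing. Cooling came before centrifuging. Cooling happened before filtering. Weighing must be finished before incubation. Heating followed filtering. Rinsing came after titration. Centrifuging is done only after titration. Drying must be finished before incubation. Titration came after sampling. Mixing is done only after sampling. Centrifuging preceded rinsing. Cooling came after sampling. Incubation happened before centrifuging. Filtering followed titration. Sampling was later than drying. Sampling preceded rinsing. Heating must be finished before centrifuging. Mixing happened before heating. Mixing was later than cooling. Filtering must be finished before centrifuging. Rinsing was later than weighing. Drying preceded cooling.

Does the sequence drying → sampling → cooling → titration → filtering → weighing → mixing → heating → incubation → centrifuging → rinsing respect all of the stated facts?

Check each stated constraint against the proposed order — e.g. cooling is ahead of rinsing; sampling is ahead of rinsing. Every pair is in the required order; nothing is violated.

yes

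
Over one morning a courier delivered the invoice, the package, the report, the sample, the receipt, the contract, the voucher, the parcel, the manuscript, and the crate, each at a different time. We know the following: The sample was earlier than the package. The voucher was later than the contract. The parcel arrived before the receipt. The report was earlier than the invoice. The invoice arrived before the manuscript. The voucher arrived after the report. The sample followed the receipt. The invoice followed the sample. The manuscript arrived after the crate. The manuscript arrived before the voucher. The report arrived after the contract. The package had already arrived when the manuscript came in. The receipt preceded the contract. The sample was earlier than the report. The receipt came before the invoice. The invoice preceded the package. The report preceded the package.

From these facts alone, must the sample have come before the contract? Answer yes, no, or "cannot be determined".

cannot be determined

No chain of stated constraints runs from the sample to the contract, and none runs from the contract to the sample either.
So the relative order of the sample and the contract is not fixed by the given facts.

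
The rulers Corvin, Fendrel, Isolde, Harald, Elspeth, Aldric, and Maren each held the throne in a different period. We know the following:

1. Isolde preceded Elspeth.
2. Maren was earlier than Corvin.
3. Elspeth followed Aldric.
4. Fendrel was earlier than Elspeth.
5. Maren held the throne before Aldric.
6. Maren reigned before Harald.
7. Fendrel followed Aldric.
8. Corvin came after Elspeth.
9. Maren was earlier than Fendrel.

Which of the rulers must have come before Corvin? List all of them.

Directly stated before Corvin: Elspeth and Maren.
Aldric reaches Corvin via Aldric → Elspeth → Corvin.
Fendrel reaches Corvin via Fendrel → Elspeth → Corvin.
Isolde reaches Corvin via Isolde → Elspeth → Corvin.
No chain forces Harald ahead of Corvin.

Aldric, Elspeth, Fendrel, Isolde, Maren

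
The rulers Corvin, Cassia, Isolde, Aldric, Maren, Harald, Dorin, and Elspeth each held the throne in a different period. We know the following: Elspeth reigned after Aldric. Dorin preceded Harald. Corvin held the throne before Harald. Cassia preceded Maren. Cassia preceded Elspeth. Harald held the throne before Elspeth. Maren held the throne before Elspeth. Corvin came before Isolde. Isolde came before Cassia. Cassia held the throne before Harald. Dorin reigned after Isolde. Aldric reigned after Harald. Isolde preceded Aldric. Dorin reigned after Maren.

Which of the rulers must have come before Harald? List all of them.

Cassia, Corvin, Dorin, Isolde, Maren

Directly stated before Harald: Cassia, Corvin, and Dorin.
Isolde reaches Harald via Isolde → Cassia → Harald.
Maren reaches Harald via Maren → Dorin → Harald.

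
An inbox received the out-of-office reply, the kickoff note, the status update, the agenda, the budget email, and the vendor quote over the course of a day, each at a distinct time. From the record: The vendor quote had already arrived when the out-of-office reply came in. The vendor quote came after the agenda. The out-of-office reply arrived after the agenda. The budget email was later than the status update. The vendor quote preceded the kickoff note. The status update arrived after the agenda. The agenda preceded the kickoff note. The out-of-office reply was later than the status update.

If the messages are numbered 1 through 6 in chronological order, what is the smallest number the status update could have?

The agenda must come before the status update — 1 forced predecessor.
Nothing else is forced ahead of the status update, so its earliest slot is position 1 + 1 = 2.

2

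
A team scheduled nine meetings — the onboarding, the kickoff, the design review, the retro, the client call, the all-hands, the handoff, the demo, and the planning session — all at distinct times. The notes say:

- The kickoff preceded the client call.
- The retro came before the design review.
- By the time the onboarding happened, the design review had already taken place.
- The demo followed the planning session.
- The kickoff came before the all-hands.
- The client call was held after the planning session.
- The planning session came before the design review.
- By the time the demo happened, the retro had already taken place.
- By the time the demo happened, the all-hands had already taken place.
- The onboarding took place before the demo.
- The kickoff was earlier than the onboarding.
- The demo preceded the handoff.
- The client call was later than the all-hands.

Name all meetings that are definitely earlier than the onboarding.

the design review, the kickoff, the planning session, the retro

Directly stated before the onboarding: the design review and the kickoff.
The planning session reaches the onboarding via the planning session → the design review → the onboarding.
The retro reaches the onboarding via the retro → the design review → the onboarding.
No chain forces the client call (or any of the others) ahead of the onboarding.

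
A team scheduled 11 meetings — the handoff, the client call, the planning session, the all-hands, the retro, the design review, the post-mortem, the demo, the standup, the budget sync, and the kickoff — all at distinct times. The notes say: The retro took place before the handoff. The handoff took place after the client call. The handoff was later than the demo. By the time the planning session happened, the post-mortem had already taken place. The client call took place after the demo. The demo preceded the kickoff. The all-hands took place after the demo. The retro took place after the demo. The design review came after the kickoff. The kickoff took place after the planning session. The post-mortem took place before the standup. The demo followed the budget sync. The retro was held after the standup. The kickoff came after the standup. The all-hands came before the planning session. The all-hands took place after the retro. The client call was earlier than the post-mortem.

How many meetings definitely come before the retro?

Directly stated before the retro: the demo and the standup.
The budget sync reaches the retro via the budget sync → the demo → the retro.
The client call reaches the retro via the client call → the post-mortem → the standup → the retro.
The post-mortem reaches the retro via the post-mortem → the standup → the retro.
No chain forces the kickoff (or any of the others) ahead of the retro.
That's the budget sync, the client call, the demo, the post-mortem, and the standup — 5 in all.

5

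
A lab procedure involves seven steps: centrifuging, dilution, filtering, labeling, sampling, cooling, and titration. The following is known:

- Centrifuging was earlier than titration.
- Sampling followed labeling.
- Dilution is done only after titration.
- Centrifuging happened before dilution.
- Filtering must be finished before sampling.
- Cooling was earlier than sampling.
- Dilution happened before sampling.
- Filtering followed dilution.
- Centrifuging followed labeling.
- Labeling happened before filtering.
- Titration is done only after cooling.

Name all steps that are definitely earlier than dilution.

centrifuging, cooling, labeling, titration

Directly stated before dilution: centrifuging and titration.
Cooling reaches dilution via cooling → titration → dilution.
Labeling reaches dilution via labeling → centrifuging → dilution.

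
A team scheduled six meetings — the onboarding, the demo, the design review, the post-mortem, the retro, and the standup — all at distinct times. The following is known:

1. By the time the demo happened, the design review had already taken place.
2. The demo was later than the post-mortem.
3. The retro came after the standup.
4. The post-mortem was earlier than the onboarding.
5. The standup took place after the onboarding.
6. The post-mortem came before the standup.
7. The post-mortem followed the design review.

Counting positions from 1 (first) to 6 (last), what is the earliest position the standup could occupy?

4

The design review, the onboarding, and the post-mortem must all come before the standup — 3 forced predecessors.
Nothing else is forced ahead of the standup, so its earliest slot is position 3 + 1 = 4.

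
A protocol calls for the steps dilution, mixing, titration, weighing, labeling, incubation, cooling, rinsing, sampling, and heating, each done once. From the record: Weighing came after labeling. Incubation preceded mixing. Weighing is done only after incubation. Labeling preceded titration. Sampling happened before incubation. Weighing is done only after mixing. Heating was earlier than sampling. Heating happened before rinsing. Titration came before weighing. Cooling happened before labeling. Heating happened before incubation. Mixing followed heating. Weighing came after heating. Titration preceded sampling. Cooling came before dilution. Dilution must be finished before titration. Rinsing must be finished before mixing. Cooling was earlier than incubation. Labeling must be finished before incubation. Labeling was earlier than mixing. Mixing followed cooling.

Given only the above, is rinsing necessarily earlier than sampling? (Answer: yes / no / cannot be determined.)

cannot be determined

No chain of stated constraints runs from rinsing to sampling, and none runs from sampling to rinsing either.
So the relative order of rinsing and sampling is not fixed by the given facts.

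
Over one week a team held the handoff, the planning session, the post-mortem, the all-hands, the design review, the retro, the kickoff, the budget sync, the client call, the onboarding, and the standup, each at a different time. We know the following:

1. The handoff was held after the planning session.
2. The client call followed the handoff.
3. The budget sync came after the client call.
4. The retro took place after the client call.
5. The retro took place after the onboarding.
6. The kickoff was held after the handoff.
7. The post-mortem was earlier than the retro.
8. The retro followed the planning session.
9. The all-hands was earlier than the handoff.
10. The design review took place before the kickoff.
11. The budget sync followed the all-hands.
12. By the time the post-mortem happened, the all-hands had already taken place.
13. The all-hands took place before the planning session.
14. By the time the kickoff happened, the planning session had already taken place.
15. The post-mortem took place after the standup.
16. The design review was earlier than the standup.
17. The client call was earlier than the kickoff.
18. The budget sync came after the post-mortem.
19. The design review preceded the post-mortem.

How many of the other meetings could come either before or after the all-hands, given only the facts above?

Forced after the all-hands: the budget sync, the client call, the handoff, the kickoff, the planning session, the post-mortem, and the retro.
That leaves the design review, the onboarding, and the standup with no forced order relative to the all-hands — 3.

3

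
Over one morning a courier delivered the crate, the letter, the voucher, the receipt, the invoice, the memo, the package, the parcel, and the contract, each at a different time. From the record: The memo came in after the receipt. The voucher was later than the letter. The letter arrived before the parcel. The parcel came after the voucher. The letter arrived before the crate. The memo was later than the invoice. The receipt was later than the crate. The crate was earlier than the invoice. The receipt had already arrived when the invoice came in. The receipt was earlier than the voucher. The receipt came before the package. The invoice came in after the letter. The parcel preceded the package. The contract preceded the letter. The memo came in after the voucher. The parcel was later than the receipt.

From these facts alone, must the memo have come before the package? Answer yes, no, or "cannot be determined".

cannot be determined

No chain of stated constraints runs from the memo to the package, and none runs from the package to the memo either.
So the relative order of the memo and the package is not fixed by the given facts.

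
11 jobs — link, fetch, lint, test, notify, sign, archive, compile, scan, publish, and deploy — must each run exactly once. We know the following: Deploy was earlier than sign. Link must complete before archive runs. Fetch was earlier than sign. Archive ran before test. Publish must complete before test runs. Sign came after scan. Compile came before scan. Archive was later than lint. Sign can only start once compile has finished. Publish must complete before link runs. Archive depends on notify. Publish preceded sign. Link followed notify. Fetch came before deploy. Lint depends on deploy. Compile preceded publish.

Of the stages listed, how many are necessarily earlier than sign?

5

Directly stated before sign: compile, deploy, fetch, publish, and scan.
No chain forces lint (or any of the others) ahead of sign.
That's compile, deploy, fetch, publish, and scan — 5 in all.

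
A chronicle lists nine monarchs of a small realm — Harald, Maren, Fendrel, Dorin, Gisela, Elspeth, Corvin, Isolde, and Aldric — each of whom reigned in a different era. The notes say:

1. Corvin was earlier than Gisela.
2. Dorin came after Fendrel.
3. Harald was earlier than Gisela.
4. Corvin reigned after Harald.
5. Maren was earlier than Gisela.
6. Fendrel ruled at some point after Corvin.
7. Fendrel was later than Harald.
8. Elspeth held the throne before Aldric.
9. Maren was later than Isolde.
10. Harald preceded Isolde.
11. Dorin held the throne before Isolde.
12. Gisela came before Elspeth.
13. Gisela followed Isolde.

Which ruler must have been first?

Harald

Harald has a chain of constraints placing them before every other ruler, so Harald must be first.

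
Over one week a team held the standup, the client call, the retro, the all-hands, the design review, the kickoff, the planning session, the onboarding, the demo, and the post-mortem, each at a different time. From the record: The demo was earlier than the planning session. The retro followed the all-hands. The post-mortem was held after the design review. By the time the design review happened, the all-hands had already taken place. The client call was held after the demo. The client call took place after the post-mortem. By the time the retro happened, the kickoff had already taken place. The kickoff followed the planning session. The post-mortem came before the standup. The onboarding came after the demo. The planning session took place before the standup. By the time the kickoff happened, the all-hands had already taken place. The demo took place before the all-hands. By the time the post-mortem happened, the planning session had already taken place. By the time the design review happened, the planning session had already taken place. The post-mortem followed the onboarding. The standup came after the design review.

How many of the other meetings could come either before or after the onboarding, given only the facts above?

Forced before the onboarding: the demo; forced after the onboarding: the client call, the post-mortem, and the standup.
That leaves the all-hands, the design review, the kickoff, the planning session, and the retro with no forced order relative to the onboarding — 5.

5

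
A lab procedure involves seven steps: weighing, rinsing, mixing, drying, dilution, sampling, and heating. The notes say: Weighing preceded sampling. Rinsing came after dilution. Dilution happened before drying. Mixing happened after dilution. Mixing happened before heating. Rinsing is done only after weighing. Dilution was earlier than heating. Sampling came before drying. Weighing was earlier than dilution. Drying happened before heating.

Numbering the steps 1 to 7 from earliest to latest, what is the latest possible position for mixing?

6

Mixing must come before heating — 1 step forced after it.
Everything else can be placed before mixing in some valid order, so mixing can sit as late as position 7 − 1 = 6.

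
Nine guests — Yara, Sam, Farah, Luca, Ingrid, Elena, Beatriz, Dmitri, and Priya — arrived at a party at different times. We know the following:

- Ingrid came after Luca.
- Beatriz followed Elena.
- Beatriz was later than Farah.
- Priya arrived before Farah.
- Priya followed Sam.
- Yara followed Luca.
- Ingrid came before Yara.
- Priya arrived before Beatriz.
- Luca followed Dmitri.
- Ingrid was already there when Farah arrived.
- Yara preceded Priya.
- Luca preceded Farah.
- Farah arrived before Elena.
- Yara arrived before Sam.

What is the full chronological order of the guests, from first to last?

Dmitri, Luca, Ingrid, Yara, Sam, Priya, Farah, Elena, Beatriz

The constraints fix every adjacent pair, so only one ordering works:
Dmitri → Luca → Ingrid → Yara → Sam → Priya → Farah → Elena → Beatriz.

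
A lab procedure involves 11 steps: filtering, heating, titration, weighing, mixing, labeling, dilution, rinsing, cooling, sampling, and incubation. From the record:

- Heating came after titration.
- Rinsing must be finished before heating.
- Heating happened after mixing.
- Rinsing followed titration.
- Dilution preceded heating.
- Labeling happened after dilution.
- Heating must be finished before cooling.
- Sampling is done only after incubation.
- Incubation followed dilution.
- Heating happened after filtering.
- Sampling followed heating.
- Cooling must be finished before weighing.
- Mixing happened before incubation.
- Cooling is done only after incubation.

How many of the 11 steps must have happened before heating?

Directly stated before heating: dilution, filtering, mixing, rinsing, and titration.
That's dilution, filtering, mixing, rinsing, and titration — 5 in all.

5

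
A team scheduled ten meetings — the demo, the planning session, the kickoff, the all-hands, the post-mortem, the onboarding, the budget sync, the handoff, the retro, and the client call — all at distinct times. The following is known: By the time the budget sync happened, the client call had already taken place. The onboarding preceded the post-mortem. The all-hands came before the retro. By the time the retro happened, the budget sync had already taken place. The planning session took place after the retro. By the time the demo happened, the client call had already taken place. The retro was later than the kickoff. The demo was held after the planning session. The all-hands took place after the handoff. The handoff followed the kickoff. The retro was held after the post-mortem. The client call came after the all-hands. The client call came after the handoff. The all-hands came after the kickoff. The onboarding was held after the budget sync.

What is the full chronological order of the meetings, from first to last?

The constraints fix every adjacent pair, so only one ordering works:
the kickoff → the handoff → the all-hands → the client call → the budget sync → the onboarding → the post-mortem → the retro → the planning session → the demo.

the kickoff, the handoff, the all-hands, the client call, the budget sync, the onboarding, the post-mortem, the retro, the planning session, the demo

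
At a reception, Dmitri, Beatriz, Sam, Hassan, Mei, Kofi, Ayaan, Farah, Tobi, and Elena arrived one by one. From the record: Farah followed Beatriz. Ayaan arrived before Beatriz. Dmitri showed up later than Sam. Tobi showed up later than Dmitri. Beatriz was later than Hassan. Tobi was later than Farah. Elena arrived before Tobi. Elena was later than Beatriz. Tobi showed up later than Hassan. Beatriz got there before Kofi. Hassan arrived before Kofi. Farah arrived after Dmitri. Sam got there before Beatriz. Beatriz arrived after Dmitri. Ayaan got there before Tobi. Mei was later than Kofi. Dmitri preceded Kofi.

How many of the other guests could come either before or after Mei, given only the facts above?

3

Forced before Mei: Ayaan, Beatriz, Dmitri, Hassan, Kofi, and Sam.
That leaves Elena, Farah, and Tobi with no forced order relative to Mei — 3.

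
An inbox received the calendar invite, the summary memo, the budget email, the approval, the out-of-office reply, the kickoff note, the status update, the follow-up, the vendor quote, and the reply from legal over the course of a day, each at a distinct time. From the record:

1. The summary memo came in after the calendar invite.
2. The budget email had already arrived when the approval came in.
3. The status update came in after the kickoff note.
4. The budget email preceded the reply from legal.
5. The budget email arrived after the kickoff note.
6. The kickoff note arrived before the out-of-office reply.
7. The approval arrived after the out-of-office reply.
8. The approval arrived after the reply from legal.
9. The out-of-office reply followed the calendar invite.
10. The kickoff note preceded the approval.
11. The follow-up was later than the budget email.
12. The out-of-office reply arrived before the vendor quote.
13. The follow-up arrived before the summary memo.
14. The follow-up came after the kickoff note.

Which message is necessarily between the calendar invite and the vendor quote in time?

the out-of-office reply

Tracing the constraints gives the calendar invite → the out-of-office reply → the vendor quote, so the out-of-office reply sits after the calendar invite and before the vendor quote.
No other message is forced both after the calendar invite and before the vendor quote.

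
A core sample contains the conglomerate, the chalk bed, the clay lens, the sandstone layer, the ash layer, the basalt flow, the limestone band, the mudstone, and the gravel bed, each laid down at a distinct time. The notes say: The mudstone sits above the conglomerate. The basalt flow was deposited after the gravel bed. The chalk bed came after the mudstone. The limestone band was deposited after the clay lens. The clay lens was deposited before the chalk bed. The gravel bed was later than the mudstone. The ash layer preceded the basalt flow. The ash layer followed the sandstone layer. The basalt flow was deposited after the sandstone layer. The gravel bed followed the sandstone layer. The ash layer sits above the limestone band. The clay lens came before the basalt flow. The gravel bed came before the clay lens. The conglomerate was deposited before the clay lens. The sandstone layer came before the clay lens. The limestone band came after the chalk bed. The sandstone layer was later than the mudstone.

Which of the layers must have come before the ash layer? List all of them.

the chalk bed, the clay lens, the conglomerate, the gravel bed, the limestone band, the mudstone, the sandstone layer

Directly stated before the ash layer: the limestone band and the sandstone layer.
The chalk bed reaches the ash layer via the chalk bed → the limestone band → the ash layer.
The clay lens reaches the ash layer via the clay lens → the limestone band → the ash layer.
The conglomerate reaches the ash layer via the conglomerate → the clay lens → the limestone band → the ash layer.
Likewise the gravel bed and the mudstone each reach the ash layer by chaining the stated constraints.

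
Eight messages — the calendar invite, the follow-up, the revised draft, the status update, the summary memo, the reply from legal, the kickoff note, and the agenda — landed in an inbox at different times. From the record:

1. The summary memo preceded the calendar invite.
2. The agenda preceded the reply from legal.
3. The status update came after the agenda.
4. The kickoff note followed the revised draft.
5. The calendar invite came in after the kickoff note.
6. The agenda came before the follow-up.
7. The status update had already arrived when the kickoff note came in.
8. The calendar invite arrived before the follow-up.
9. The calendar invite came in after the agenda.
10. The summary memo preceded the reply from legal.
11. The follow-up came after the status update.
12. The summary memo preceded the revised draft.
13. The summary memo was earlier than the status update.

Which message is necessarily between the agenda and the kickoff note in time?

the status update

Tracing the constraints gives the agenda → the status update → the kickoff note, so the status update sits after the agenda and before the kickoff note.
No other message is forced both after the agenda and before the kickoff note.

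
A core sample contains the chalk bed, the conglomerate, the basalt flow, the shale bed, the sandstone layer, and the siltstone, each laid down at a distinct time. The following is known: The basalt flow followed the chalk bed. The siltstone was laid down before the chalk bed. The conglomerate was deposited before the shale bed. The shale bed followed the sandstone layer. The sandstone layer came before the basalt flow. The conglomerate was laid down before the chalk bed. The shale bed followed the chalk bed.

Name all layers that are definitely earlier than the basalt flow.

the chalk bed, the conglomerate, the sandstone layer, the siltstone

Directly stated before the basalt flow: the chalk bed and the sandstone layer.
The conglomerate reaches the basalt flow via the conglomerate → the chalk bed → the basalt flow.
The siltstone reaches the basalt flow via the siltstone → the chalk bed → the basalt flow.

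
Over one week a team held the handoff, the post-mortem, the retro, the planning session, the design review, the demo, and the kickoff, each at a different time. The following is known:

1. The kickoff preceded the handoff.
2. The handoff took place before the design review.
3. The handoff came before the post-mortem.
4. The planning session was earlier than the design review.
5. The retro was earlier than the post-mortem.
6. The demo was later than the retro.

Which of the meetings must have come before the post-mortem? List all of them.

Directly stated before the post-mortem: the handoff and the retro.
The kickoff reaches the post-mortem via the kickoff → the handoff → the post-mortem.
No chain forces the planning session (or any of the others) ahead of the post-mortem.

the handoff, the kickoff, the retro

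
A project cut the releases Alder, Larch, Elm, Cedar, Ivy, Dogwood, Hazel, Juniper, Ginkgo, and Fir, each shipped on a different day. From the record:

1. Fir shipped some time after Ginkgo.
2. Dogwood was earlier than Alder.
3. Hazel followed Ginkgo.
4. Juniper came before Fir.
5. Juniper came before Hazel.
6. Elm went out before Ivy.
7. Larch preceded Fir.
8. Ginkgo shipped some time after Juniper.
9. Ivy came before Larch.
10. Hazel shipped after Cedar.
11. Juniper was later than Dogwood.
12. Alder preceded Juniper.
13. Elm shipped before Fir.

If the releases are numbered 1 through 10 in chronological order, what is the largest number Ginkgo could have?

Ginkgo must come before Fir and Hazel — 2 releases forced after it.
Everything else can be placed before Ginkgo in some valid order, so Ginkgo can sit as late as position 10 − 2 = 8.

8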